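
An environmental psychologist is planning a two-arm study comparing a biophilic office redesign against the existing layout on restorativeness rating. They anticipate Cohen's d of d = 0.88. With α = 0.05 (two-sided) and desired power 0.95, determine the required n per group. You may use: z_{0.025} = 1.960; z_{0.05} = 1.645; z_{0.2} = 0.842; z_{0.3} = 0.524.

n = 34 per group

For two independent groups with equal n: n = 2·((z_{α/2} + z_β) / d)².
z_{α/2} + z_β = 1.960 + 1.645 = 3.605.
n = 2 × (3.605 / 0.88)² = 2 × 4.097² = 2 × 16.78 = 33.6.
Round up to the next whole participant.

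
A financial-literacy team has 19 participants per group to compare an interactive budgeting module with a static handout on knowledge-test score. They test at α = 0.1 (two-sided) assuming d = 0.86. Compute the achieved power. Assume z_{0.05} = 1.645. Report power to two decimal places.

power ≈ 0.84

For two equal groups, power = Φ(d·√(n/2) − z_{α/2}).
d·√(n/2) = 0.86 × √(19/2) = 0.86 × 3.082 = 2.651.
z_β = 2.651 − 1.645 = 1.006.
Power = Φ(1.006) = 0.843.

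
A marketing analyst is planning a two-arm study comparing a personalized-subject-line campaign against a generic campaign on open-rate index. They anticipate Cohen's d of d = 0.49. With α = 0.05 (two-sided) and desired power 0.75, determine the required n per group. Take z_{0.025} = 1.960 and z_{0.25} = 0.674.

n = 58 per group

For two independent groups with equal n: n = 2·((z_{α/2} + z_β) / d)².
z_{α/2} + z_β = 1.960 + 0.674 = 2.634.
n = 2 × (2.634 / 0.49)² = 2 × 5.376² = 2 × 28.90 = 57.8.
Round up to the next whole participant.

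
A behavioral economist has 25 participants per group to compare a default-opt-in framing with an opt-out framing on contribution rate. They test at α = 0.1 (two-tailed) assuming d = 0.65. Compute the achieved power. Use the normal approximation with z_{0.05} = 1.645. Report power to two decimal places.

power ≈ 0.74

For two equal groups, power = Φ(d·√(n/2) − z_{α/2}).
d·√(n/2) = 0.65 × √(25/2) = 0.65 × 3.536 = 2.298.
z_β = 2.298 − 1.645 = 0.653.
Power = Φ(0.653) = 0.743.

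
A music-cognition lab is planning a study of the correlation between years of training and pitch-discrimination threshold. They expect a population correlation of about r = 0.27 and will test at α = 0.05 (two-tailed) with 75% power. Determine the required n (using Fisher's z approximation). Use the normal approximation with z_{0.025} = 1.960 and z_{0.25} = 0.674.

Fisher's z: C = ½·ln((1+r)/(1−r)) = ½·ln(1.7397) = 0.2769.
n = ((z_{α/2} + z_β)/C)² + 3.
(1.960 + 0.674) / 0.2769 = 2.634 / 0.2769 = 9.512.
n = 9.512² + 3 = 90.49 + 3 = 93.5.
Round up.

n = 94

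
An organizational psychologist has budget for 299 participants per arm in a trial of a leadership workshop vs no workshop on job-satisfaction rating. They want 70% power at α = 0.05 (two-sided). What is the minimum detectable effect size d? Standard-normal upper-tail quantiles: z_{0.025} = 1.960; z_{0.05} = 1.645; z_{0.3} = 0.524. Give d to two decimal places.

For two independent groups of n = 299 each: d_min = (z_{α/2} + z_β)·√(2/n).
z-sum = 1.960 + 0.524 = 2.484.
d_min = 2.484 × √(2/299) = 2.484 × 0.0818 = 0.203.

d_min ≈ 0.20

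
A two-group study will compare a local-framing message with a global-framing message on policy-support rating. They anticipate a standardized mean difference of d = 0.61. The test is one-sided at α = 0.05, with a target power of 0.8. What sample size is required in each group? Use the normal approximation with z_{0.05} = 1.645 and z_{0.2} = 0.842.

For two independent groups with equal n: n = 2·((z_{α} + z_β) / d)².
z_{α} + z_β = 1.645 + 0.842 = 2.487.
n = 2 × (2.487 / 0.61)² = 2 × 4.077² = 2 × 16.62 = 33.2.
Round up to the next whole participant.

n = 34 per group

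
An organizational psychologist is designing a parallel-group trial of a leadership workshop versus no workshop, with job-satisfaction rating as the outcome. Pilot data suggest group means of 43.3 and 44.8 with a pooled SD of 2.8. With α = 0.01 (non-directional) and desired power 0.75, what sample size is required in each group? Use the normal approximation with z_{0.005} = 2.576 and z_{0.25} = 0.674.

Cohen's d = |M₁ − M₂| / SD_pooled = |43.3 − 44.8| / 2.8 = 1.5 / 2.8 = 0.536.
For two independent groups with equal n: n = 2·((z_{α/2} + z_β) / d)².
z_{α/2} + z_β = 2.576 + 0.674 = 3.250.
n = 2 × (3.250 / 0.536)² = 2 × 6.063² = 2 × 36.77 = 73.5.
Round up to the next whole participant.

n = 74 per group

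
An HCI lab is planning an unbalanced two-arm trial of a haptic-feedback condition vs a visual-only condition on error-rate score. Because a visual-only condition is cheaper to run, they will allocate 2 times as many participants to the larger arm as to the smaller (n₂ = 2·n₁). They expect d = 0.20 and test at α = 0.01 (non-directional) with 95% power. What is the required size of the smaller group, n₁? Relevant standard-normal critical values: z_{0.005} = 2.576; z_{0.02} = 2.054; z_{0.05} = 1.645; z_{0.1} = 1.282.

With allocation ratio k = n₂/n₁ = 2, Var(x̄₁−x̄₂) = σ²(1/n₁ + 1/(k·n₁)) = σ²·(k+1)/(k·n₁).
So n₁ = (1 + 1/k)·((z_{α/2} + z_β)/d)² = 1.500 × (4.221/0.20)².
n₁ = 1.500 × 445.42 = 668.1.
Round up: n₁ = 669, giving n₂ = 2 × 669 = 1338.

n₁ = 669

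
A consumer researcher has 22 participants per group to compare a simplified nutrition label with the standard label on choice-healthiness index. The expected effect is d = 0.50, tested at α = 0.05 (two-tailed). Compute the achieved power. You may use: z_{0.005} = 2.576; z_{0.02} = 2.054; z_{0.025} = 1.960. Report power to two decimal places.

power ≈ 0.38

For two equal groups, power = Φ(d·√(n/2) − z_{α/2}).
d·√(n/2) = 0.50 × √(22/2) = 0.50 × 3.317 = 1.658.
z_β = 1.658 − 1.960 = -0.302.
Power = Φ(-0.302) = 0.381.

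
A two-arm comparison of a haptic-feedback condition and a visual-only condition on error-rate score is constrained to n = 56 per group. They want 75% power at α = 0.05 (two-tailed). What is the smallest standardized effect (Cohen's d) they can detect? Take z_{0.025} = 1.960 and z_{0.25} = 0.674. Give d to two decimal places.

d_min ≈ 0.50

For two independent groups of n = 56 each: d_min = (z_{α/2} + z_β)·√(2/n).
z-sum = 1.960 + 0.674 = 2.634.
d_min = 2.634 × √(2/56) = 2.634 × 0.1890 = 0.498.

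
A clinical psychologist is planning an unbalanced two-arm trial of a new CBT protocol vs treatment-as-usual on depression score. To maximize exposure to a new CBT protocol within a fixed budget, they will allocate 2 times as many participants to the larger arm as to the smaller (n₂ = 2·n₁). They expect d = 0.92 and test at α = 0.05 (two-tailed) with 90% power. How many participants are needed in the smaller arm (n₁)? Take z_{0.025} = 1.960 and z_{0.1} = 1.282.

n₁ = 19

With allocation ratio k = n₂/n₁ = 2, Var(x̄₁−x̄₂) = σ²(1/n₁ + 1/(k·n₁)) = σ²·(k+1)/(k·n₁).
So n₁ = (1 + 1/k)·((z_{α/2} + z_β)/d)² = 1.500 × (3.242/0.92)².
n₁ = 1.500 × 12.42 = 18.6.
Round up: n₁ = 19, giving n₂ = 2 × 19 = 38.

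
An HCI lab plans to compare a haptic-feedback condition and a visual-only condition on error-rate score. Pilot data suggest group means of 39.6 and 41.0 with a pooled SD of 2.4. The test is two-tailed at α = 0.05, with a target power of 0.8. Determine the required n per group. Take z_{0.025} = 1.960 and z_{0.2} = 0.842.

n = 47 per group

Cohen's d = |M₁ − M₂| / SD_pooled = |39.6 − 41.0| / 2.4 = 1.4 / 2.4 = 0.583.
For two independent groups with equal n: n = 2·((z_{α/2} + z_β) / d)².
z_{α/2} + z_β = 1.960 + 0.842 = 2.802.
n = 2 × (2.802 / 0.583)² = 2 × 4.806² = 2 × 23.10 = 46.2.
Round up to the next whole participant.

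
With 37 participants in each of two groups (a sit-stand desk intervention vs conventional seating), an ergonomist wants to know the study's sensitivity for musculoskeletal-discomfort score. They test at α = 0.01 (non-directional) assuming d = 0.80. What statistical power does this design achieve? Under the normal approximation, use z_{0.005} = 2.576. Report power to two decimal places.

For two equal groups, power = Φ(d·√(n/2) − z_{α/2}).
d·√(n/2) = 0.80 × √(37/2) = 0.80 × 4.301 = 3.441.
z_β = 3.441 − 2.576 = 0.865.
Power = Φ(0.865) = 0.806.

power ≈ 0.81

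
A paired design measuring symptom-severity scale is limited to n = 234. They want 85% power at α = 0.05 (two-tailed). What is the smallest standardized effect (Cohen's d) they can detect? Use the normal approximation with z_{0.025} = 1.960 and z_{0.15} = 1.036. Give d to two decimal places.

d_min ≈ 0.20

For a single sample (or paired design) of n = 234: d_min = (z_{α/2} + z_β)/√n.
z-sum = 1.960 + 1.036 = 2.996.
d_min = 2.996 / √234 = 2.996 / 15.297 = 0.196.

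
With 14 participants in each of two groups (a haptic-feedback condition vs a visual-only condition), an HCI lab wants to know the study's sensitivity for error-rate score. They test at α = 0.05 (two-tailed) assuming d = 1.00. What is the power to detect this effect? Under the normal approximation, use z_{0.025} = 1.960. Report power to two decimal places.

For two equal groups, power = Φ(d·√(n/2) − z_{α/2}).
d·√(n/2) = 1.00 × √(14/2) = 1.00 × 2.646 = 2.646.
z_β = 2.646 − 1.960 = 0.686.
Power = Φ(0.686) = 0.754.

power ≈ 0.75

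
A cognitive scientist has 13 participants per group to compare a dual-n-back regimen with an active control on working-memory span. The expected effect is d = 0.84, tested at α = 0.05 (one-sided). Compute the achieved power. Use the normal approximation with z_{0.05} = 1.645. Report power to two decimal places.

power ≈ 0.69

For two equal groups, power = Φ(d·√(n/2) − z_{α}).
d·√(n/2) = 0.84 × √(13/2) = 0.84 × 2.550 = 2.142.
z_β = 2.142 − 1.645 = 0.497.
Power = Φ(0.497) = 0.690.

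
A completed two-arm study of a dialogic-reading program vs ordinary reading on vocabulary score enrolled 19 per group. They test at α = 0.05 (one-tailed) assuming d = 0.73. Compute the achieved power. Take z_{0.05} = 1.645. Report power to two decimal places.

For two equal groups, power = Φ(d·√(n/2) − z_{α}).
d·√(n/2) = 0.73 × √(19/2) = 0.73 × 3.082 = 2.250.
z_β = 2.250 − 1.645 = 0.605.
Power = Φ(0.605) = 0.727.

power ≈ 0.73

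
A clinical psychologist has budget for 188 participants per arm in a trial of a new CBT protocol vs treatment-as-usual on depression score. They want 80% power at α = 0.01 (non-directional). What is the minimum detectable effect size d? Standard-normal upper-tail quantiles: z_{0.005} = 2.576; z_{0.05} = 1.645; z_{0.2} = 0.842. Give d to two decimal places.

For two independent groups of n = 188 each: d_min = (z_{α/2} + z_β)·√(2/n).
z-sum = 2.576 + 0.842 = 3.418.
d_min = 3.418 × √(2/188) = 3.418 × 0.1031 = 0.353.

d_min ≈ 0.35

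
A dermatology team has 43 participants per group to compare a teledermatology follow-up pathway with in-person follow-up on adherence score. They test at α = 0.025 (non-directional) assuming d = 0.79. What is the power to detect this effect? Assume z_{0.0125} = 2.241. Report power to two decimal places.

power ≈ 0.92

For two equal groups, power = Φ(d·√(n/2) − z_{α/2}).
d·√(n/2) = 0.79 × √(43/2) = 0.79 × 4.637 = 3.663.
z_β = 3.663 − 2.241 = 1.422.
Power = Φ(1.422) = 0.922.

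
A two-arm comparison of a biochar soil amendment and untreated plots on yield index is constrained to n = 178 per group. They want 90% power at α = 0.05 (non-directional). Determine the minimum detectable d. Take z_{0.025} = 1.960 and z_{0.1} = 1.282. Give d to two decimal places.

d_min ≈ 0.34

For two independent groups of n = 178 each: d_min = (z_{α/2} + z_β)·√(2/n).
z-sum = 1.960 + 1.282 = 3.242.
d_min = 3.242 × √(2/178) = 3.242 × 0.1060 = 0.344.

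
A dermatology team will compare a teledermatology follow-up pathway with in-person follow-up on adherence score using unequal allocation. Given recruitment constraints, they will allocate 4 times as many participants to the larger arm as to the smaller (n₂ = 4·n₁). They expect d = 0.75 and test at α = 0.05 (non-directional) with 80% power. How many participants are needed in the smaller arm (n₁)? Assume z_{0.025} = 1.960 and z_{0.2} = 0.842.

n₁ = 18

With allocation ratio k = n₂/n₁ = 4, Var(x̄₁−x̄₂) = σ²(1/n₁ + 1/(k·n₁)) = σ²·(k+1)/(k·n₁).
So n₁ = (1 + 1/k)·((z_{α/2} + z_β)/d)² = 1.250 × (2.802/0.75)².
n₁ = 1.250 × 13.96 = 17.4.
Round up: n₁ = 18, giving n₂ = 4 × 18 = 72.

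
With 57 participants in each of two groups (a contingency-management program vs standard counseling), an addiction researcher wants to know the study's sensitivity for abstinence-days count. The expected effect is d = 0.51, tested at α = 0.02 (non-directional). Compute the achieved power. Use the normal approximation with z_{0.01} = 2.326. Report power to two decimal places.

power ≈ 0.65

For two equal groups, power = Φ(d·√(n/2) − z_{α/2}).
d·√(n/2) = 0.51 × √(57/2) = 0.51 × 5.339 = 2.723.
z_β = 2.723 − 2.326 = 0.397.
Power = Φ(0.397) = 0.654.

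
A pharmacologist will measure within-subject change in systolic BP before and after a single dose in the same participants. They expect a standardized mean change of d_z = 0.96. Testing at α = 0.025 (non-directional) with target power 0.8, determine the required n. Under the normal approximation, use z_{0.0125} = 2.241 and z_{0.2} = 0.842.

n = 11 pairs

For a paired (one-sample on differences) test: n = ((z_{α/2} + z_β) / d)².
z_{α/2} + z_β = 2.241 + 0.842 = 3.083.
n = (3.083 / 0.96)² = 3.211² = 10.31.
Round up.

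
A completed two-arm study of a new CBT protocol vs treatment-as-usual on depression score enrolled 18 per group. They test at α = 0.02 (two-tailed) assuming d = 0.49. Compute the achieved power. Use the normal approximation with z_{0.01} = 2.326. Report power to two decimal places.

power ≈ 0.20

For two equal groups, power = Φ(d·√(n/2) − z_{α/2}).
d·√(n/2) = 0.49 × √(18/2) = 0.49 × 3.000 = 1.470.
z_β = 1.470 − 2.326 = -0.856.
Power = Φ(-0.856) = 0.196.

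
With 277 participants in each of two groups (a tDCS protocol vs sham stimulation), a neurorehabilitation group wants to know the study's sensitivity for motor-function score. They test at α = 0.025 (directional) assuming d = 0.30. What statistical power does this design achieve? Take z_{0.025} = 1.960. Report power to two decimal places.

For two equal groups, power = Φ(d·√(n/2) − z_{α}).
d·√(n/2) = 0.30 × √(277/2) = 0.30 × 11.769 = 3.531.
z_β = 3.531 − 1.960 = 1.571.
Power = Φ(1.571) = 0.942.

power ≈ 0.94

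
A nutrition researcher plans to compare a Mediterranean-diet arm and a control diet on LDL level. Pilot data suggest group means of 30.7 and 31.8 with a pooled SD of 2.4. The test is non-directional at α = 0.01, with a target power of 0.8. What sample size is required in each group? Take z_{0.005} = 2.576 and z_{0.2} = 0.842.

n = 112 per group

Cohen's d = |M₁ − M₂| / SD_pooled = |30.7 − 31.8| / 2.4 = 1.1 / 2.4 = 0.458.
For two independent groups with equal n: n = 2·((z_{α/2} + z_β) / d)².
z_{α/2} + z_β = 2.576 + 0.842 = 3.418.
n = 2 × (3.418 / 0.458)² = 2 × 7.463² = 2 × 55.69 = 111.4.
Round up to the next whole participant.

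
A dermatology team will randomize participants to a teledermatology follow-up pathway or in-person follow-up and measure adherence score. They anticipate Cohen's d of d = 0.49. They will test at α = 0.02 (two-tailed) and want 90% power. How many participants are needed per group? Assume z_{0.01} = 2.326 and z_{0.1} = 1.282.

For two independent groups with equal n: n = 2·((z_{α/2} + z_β) / d)².
z_{α/2} + z_β = 2.326 + 1.282 = 3.608.
n = 2 × (3.608 / 0.49)² = 2 × 7.363² = 2 × 54.22 = 108.4.
Round up to the next whole participant.

n = 109 per group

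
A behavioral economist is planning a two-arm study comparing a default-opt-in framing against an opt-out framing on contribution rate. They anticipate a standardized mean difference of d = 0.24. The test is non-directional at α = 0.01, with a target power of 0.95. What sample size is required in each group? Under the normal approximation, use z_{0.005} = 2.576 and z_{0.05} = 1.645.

n = 619 per group

For two independent groups with equal n: n = 2·((z_{α/2} + z_β) / d)².
z_{α/2} + z_β = 2.576 + 1.645 = 4.221.
n = 2 × (4.221 / 0.24)² = 2 × 17.588² = 2 × 309.32 = 618.6.
Round up to the next whole participant.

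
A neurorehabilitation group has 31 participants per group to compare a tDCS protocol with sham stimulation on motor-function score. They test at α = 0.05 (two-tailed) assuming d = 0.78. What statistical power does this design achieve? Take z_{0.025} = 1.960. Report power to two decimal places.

power ≈ 0.87

For two equal groups, power = Φ(d·√(n/2) − z_{α/2}).
d·√(n/2) = 0.78 × √(31/2) = 0.78 × 3.937 = 3.071.
z_β = 3.071 − 1.960 = 1.111.
Power = Φ(1.111) = 0.867.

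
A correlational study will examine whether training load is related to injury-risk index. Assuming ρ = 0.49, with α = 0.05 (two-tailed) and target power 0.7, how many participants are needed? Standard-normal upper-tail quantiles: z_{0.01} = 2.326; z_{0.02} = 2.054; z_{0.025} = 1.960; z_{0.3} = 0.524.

Fisher's z: C = ½·ln((1+r)/(1−r)) = ½·ln(2.9216) = 0.5361.
n = ((z_{α/2} + z_β)/C)² + 3.
(1.960 + 0.524) / 0.5361 = 2.484 / 0.5361 = 4.633.
n = 4.633² + 3 = 21.47 + 3 = 24.5.
Round up.

n = 25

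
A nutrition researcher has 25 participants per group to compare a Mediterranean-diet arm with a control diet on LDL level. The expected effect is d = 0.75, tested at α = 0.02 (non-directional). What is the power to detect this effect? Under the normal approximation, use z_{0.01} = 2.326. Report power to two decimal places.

For two equal groups, power = Φ(d·√(n/2) − z_{α/2}).
d·√(n/2) = 0.75 × √(25/2) = 0.75 × 3.536 = 2.652.
z_β = 2.652 − 2.326 = 0.326.
Power = Φ(0.326) = 0.628.

power ≈ 0.63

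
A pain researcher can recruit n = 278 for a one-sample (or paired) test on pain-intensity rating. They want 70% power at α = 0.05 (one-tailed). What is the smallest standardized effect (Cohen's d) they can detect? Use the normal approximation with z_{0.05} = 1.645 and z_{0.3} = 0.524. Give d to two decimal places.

For a single sample (or paired design) of n = 278: d_min = (z_{α} + z_β)/√n.
z-sum = 1.645 + 0.524 = 2.169.
d_min = 2.169 / √278 = 2.169 / 16.673 = 0.130.

d_min ≈ 0.13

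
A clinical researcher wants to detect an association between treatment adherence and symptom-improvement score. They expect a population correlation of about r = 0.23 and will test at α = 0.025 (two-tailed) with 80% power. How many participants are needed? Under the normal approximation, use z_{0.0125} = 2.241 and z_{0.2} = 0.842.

n = 177

Fisher's z: C = ½·ln((1+r)/(1−r)) = ½·ln(1.5974) = 0.2342.
n = ((z_{α/2} + z_β)/C)² + 3.
(2.241 + 0.842) / 0.2342 = 3.083 / 0.2342 = 13.164.
n = 13.164² + 3 = 173.29 + 3 = 176.3.
Round up.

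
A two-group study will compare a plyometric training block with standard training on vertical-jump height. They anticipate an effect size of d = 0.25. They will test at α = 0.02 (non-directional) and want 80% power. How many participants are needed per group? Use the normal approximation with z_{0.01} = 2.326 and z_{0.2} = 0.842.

n = 322 per group

For two independent groups with equal n: n = 2·((z_{α/2} + z_β) / d)².
z_{α/2} + z_β = 2.326 + 0.842 = 3.168.
n = 2 × (3.168 / 0.25)² = 2 × 12.672² = 2 × 160.58 = 321.2.
Round up to the next whole participant.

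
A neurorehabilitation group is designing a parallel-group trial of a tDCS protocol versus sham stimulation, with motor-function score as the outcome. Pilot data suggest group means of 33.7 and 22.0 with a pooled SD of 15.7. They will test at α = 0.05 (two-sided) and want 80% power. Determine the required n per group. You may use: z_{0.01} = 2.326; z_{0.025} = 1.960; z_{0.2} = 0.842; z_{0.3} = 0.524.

n = 29 per group

Cohen's d = |M₁ − M₂| / SD_pooled = |33.7 − 22.0| / 15.7 = 11.7 / 15.7 = 0.745.
For two independent groups with equal n: n = 2·((z_{α/2} + z_β) / d)².
z_{α/2} + z_β = 1.960 + 0.842 = 2.802.
n = 2 × (2.802 / 0.745)² = 2 × 3.761² = 2 × 14.15 = 28.3.
Round up to the next whole participant.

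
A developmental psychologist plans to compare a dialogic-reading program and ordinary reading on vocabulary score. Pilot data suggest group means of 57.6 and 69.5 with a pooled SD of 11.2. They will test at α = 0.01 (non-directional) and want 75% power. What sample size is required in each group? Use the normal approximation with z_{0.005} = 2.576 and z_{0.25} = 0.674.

Cohen's d = |M₁ − M₂| / SD_pooled = |57.6 − 69.5| / 11.2 = 11.9 / 11.2 = 1.062.
For two independent groups with equal n: n = 2·((z_{α/2} + z_β) / d)².
z_{α/2} + z_β = 2.576 + 0.674 = 3.250.
n = 2 × (3.250 / 1.062)² = 2 × 3.060² = 2 × 9.37 = 18.7.
Round up to the next whole participant.

n = 19 per group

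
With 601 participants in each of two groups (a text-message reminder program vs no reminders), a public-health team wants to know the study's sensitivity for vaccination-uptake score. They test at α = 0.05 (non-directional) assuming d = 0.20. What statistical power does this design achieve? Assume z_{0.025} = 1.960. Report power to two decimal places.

For two equal groups, power = Φ(d·√(n/2) − z_{α/2}).
d·√(n/2) = 0.20 × √(601/2) = 0.20 × 17.335 = 3.467.
z_β = 3.467 − 1.960 = 1.507.
Power = Φ(1.507) = 0.934.

power ≈ 0.93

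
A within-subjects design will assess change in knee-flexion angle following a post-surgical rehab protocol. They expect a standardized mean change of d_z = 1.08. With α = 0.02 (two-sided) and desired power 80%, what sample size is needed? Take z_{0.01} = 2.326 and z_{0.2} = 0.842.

n = 9 pairs

For a paired (one-sample on differences) test: n = ((z_{α/2} + z_β) / d)².
z_{α/2} + z_β = 2.326 + 0.842 = 3.168.
n = (3.168 / 1.08)² = 2.933² = 8.60.
Round up.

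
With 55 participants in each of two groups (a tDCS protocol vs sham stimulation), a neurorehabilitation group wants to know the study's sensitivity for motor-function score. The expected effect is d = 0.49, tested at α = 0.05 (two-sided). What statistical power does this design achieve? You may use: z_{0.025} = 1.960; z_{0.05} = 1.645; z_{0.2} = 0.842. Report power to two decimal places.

power ≈ 0.73

For two equal groups, power = Φ(d·√(n/2) − z_{α/2}).
d·√(n/2) = 0.49 × √(55/2) = 0.49 × 5.244 = 2.570.
z_β = 2.570 − 1.960 = 0.610.
Power = Φ(0.610) = 0.729.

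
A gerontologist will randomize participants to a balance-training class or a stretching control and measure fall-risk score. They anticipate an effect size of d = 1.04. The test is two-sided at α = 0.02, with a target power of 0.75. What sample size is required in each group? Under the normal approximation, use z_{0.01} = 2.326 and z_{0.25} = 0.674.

For two independent groups with equal n: n = 2·((z_{α/2} + z_β) / d)².
z_{α/2} + z_β = 2.326 + 0.674 = 3.000.
n = 2 × (3.000 / 1.04)² = 2 × 2.885² = 2 × 8.32 = 16.6.
Round up to the next whole participant.

n = 17 per group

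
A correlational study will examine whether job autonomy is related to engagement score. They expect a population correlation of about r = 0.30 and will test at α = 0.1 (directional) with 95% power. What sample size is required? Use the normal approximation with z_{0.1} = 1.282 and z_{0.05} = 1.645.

Fisher's z: C = ½·ln((1+r)/(1−r)) = ½·ln(1.8571) = 0.3095.
n = ((z_{α} + z_β)/C)² + 3.
(1.282 + 1.645) / 0.3095 = 2.927 / 0.3095 = 9.457.
n = 9.457² + 3 = 89.44 + 3 = 92.4.
Round up.

n = 93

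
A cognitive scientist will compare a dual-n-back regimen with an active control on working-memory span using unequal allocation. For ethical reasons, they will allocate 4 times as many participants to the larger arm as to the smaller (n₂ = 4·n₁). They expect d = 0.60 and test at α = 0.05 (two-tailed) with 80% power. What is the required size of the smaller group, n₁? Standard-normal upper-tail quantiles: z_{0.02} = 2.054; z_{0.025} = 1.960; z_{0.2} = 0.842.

With allocation ratio k = n₂/n₁ = 4, Var(x̄₁−x̄₂) = σ²(1/n₁ + 1/(k·n₁)) = σ²·(k+1)/(k·n₁).
So n₁ = (1 + 1/k)·((z_{α/2} + z_β)/d)² = 1.250 × (2.802/0.60)².
n₁ = 1.250 × 21.81 = 27.3.
Round up: n₁ = 28, giving n₂ = 4 × 28 = 112.

n₁ = 28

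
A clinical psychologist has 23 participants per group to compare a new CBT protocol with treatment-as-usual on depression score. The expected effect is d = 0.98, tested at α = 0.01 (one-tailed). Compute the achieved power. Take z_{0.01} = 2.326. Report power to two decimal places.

power ≈ 0.84

For two equal groups, power = Φ(d·√(n/2) − z_{α}).
d·√(n/2) = 0.98 × √(23/2) = 0.98 × 3.391 = 3.323.
z_β = 3.323 − 2.326 = 0.997.
Power = Φ(0.997) = 0.841.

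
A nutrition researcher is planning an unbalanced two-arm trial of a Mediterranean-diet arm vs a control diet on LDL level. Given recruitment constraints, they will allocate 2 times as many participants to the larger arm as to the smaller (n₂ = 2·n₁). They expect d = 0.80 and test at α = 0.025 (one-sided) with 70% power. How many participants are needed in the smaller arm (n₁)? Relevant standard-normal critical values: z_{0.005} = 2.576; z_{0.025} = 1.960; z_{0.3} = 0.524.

n₁ = 15

With allocation ratio k = n₂/n₁ = 2, Var(x̄₁−x̄₂) = σ²(1/n₁ + 1/(k·n₁)) = σ²·(k+1)/(k·n₁).
So n₁ = (1 + 1/k)·((z_{α} + z_β)/d)² = 1.500 × (2.484/0.80)².
n₁ = 1.500 × 9.64 = 14.5.
Round up: n₁ = 15, giving n₂ = 2 × 15 = 30.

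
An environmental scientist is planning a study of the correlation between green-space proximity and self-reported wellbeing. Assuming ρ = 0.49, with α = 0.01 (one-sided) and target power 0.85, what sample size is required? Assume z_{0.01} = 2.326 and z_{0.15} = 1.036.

Fisher's z: C = ½·ln((1+r)/(1−r)) = ½·ln(2.9216) = 0.5361.
n = ((z_{α} + z_β)/C)² + 3.
(2.326 + 1.036) / 0.5361 = 3.362 / 0.5361 = 6.271.
n = 6.271² + 3 = 39.33 + 3 = 42.3.
Round up.

n = 43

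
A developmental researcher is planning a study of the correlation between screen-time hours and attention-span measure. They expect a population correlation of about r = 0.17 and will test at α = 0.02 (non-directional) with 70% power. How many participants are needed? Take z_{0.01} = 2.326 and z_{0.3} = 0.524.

Fisher's z: C = ½·ln((1+r)/(1−r)) = ½·ln(1.4096) = 0.1717.
n = ((z_{α/2} + z_β)/C)² + 3.
(2.326 + 0.524) / 0.1717 = 2.850 / 0.1717 = 16.599.
n = 16.599² + 3 = 275.52 + 3 = 278.5.
Round up.

n = 279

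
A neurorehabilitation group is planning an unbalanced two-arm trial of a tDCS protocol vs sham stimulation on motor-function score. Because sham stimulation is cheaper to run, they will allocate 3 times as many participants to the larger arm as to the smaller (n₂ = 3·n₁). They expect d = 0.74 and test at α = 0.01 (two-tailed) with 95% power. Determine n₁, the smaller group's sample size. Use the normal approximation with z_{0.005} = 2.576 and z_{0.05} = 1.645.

With allocation ratio k = n₂/n₁ = 3, Var(x̄₁−x̄₂) = σ²(1/n₁ + 1/(k·n₁)) = σ²·(k+1)/(k·n₁).
So n₁ = (1 + 1/k)·((z_{α/2} + z_β)/d)² = 1.333 × (4.221/0.74)².
n₁ = 1.333 × 32.54 = 43.4.
Round up: n₁ = 44, giving n₂ = 3 × 44 = 132.

n₁ = 44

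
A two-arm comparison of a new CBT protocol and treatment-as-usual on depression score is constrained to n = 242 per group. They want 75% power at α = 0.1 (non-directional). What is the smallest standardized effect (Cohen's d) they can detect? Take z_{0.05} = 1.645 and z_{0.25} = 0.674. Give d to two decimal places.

d_min ≈ 0.21

For two independent groups of n = 242 each: d_min = (z_{α/2} + z_β)·√(2/n).
z-sum = 1.645 + 0.674 = 2.319.
d_min = 2.319 × √(2/242) = 2.319 × 0.0909 = 0.211.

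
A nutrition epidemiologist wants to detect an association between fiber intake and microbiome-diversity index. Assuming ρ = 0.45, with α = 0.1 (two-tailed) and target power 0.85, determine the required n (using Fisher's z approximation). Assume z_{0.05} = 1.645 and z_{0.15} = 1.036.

Fisher's z: C = ½·ln((1+r)/(1−r)) = ½·ln(2.6364) = 0.4847.
n = ((z_{α/2} + z_β)/C)² + 3.
(1.645 + 1.036) / 0.4847 = 2.681 / 0.4847 = 5.531.
n = 5.531² + 3 = 30.59 + 3 = 33.6.
Round up.

n = 34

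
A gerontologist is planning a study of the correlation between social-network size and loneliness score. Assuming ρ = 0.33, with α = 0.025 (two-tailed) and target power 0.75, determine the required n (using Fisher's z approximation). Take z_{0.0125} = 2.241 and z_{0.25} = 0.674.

n = 76

Fisher's z: C = ½·ln((1+r)/(1−r)) = ½·ln(1.9851) = 0.3428.
n = ((z_{α/2} + z_β)/C)² + 3.
(2.241 + 0.674) / 0.3428 = 2.915 / 0.3428 = 8.504.
n = 8.504² + 3 = 72.31 + 3 = 75.3.
Round up.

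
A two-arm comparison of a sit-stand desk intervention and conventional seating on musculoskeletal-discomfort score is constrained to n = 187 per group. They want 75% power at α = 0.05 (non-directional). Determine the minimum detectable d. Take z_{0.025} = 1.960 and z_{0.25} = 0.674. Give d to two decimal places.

d_min ≈ 0.27

For two independent groups of n = 187 each: d_min = (z_{α/2} + z_β)·√(2/n).
z-sum = 1.960 + 0.674 = 2.634.
d_min = 2.634 × √(2/187) = 2.634 × 0.1034 = 0.272.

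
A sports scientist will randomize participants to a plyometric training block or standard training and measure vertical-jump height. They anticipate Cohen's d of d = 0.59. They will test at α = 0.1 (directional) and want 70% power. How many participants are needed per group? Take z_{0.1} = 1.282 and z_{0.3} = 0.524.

n = 19 per group

For two independent groups with equal n: n = 2·((z_{α} + z_β) / d)².
z_{α} + z_β = 1.282 + 0.524 = 1.806.
n = 2 × (1.806 / 0.59)² = 2 × 3.061² = 2 × 9.37 = 18.7.
Round up to the next whole participant.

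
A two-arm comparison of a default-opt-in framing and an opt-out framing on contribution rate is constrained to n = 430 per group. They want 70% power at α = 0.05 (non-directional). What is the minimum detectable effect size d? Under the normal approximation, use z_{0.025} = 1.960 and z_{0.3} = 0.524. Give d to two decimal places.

d_min ≈ 0.17

For two independent groups of n = 430 each: d_min = (z_{α/2} + z_β)·√(2/n).
z-sum = 1.960 + 0.524 = 2.484.
d_min = 2.484 × √(2/430) = 2.484 × 0.0682 = 0.169.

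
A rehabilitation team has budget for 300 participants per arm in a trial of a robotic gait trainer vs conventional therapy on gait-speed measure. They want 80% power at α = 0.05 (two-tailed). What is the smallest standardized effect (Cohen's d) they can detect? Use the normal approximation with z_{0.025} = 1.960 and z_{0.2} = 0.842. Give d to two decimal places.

d_min ≈ 0.23

For two independent groups of n = 300 each: d_min = (z_{α/2} + z_β)·√(2/n).
z-sum = 1.960 + 0.842 = 2.802.
d_min = 2.802 × √(2/300) = 2.802 × 0.0816 = 0.229.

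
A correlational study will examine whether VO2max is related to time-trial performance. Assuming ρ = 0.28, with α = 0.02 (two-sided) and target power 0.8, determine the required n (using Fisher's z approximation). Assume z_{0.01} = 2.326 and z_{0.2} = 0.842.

n = 125

Fisher's z: C = ½·ln((1+r)/(1−r)) = ½·ln(1.7778) = 0.2877.
n = ((z_{α/2} + z_β)/C)² + 3.
(2.326 + 0.842) / 0.2877 = 3.168 / 0.2877 = 11.011.
n = 11.011² + 3 = 121.25 + 3 = 124.3.
Round up.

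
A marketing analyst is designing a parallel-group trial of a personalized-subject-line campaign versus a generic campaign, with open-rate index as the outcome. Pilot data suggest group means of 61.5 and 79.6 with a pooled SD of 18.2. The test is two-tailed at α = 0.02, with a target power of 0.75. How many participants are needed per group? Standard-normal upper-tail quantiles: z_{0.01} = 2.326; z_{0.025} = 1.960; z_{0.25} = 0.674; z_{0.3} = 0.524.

Cohen's d = |M₁ − M₂| / SD_pooled = |61.5 − 79.6| / 18.2 = 18.1 / 18.2 = 0.995.
For two independent groups with equal n: n = 2·((z_{α/2} + z_β) / d)².
z_{α/2} + z_β = 2.326 + 0.674 = 3.000.
n = 2 × (3.000 / 0.995)² = 2 × 3.015² = 2 × 9.09 = 18.2.
Round up to the next whole participant.

n = 19 per group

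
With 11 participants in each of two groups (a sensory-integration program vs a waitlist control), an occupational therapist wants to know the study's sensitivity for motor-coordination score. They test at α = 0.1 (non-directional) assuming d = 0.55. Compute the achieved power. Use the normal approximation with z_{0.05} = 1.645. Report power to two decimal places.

power ≈ 0.36

For two equal groups, power = Φ(d·√(n/2) − z_{α/2}).
d·√(n/2) = 0.55 × √(11/2) = 0.55 × 2.345 = 1.290.
z_β = 1.290 − 1.645 = -0.355.
Power = Φ(-0.355) = 0.361.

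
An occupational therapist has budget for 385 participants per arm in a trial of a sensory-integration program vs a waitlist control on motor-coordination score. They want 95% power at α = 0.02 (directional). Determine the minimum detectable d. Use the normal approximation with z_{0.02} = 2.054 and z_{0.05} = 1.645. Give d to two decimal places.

For two independent groups of n = 385 each: d_min = (z_{α} + z_β)·√(2/n).
z-sum = 2.054 + 1.645 = 3.699.
d_min = 3.699 × √(2/385) = 3.699 × 0.0721 = 0.267.

d_min ≈ 0.27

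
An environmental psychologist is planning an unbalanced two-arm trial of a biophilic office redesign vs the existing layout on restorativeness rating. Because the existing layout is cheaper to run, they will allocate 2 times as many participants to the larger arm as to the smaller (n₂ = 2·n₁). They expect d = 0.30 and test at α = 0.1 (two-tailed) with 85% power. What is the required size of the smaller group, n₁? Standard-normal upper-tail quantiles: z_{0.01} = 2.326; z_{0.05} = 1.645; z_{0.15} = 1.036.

With allocation ratio k = n₂/n₁ = 2, Var(x̄₁−x̄₂) = σ²(1/n₁ + 1/(k·n₁)) = σ²·(k+1)/(k·n₁).
So n₁ = (1 + 1/k)·((z_{α/2} + z_β)/d)² = 1.500 × (2.681/0.30)².
n₁ = 1.500 × 79.86 = 119.8.
Round up: n₁ = 120, giving n₂ = 2 × 120 = 240.

n₁ = 120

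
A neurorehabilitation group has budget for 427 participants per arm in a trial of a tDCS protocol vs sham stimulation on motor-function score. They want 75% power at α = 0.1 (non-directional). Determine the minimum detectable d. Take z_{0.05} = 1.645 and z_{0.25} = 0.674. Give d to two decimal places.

For two independent groups of n = 427 each: d_min = (z_{α/2} + z_β)·√(2/n).
z-sum = 1.645 + 0.674 = 2.319.
d_min = 2.319 × √(2/427) = 2.319 × 0.0684 = 0.159.

d_min ≈ 0.16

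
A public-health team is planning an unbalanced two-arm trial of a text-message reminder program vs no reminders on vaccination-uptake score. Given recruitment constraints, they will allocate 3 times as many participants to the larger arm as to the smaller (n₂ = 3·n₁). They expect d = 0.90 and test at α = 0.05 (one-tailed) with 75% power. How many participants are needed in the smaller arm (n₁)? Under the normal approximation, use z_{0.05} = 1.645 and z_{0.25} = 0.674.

With allocation ratio k = n₂/n₁ = 3, Var(x̄₁−x̄₂) = σ²(1/n₁ + 1/(k·n₁)) = σ²·(k+1)/(k·n₁).
So n₁ = (1 + 1/k)·((z_{α} + z_β)/d)² = 1.333 × (2.319/0.90)².
n₁ = 1.333 × 6.64 = 8.9.
Round up: n₁ = 9, giving n₂ = 3 × 9 = 27.

n₁ = 9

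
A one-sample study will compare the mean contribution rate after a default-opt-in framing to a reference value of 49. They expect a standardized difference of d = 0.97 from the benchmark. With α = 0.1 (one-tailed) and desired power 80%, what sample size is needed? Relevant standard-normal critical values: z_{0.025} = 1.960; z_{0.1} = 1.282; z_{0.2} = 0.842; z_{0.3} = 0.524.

n = 5

For a one-sample test: n = ((z_{α} + z_β) / d)².
z_{α} + z_β = 1.282 + 0.842 = 2.124.
n = (2.124 / 0.97)² = 2.190² = 4.79.
Round up.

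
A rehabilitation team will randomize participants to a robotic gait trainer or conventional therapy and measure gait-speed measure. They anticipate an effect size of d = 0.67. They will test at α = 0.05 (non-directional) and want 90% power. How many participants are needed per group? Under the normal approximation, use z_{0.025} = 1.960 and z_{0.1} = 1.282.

n = 47 per group

For two independent groups with equal n: n = 2·((z_{α/2} + z_β) / d)².
z_{α/2} + z_β = 1.960 + 1.282 = 3.242.
n = 2 × (3.242 / 0.67)² = 2 × 4.839² = 2 × 23.41 = 46.8.
Round up to the next whole participant.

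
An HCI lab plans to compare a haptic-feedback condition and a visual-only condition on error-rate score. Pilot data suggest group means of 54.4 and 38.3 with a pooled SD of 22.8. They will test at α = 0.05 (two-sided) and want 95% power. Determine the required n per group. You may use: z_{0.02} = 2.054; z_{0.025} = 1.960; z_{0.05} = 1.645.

n = 53 per group

Cohen's d = |M₁ − M₂| / SD_pooled = |54.4 − 38.3| / 22.8 = 16.1 / 22.8 = 0.706.
For two independent groups with equal n: n = 2·((z_{α/2} + z_β) / d)².
z_{α/2} + z_β = 1.960 + 1.645 = 3.605.
n = 2 × (3.605 / 0.706)² = 2 × 5.106² = 2 × 26.07 = 52.1.
Round up to the next whole participant.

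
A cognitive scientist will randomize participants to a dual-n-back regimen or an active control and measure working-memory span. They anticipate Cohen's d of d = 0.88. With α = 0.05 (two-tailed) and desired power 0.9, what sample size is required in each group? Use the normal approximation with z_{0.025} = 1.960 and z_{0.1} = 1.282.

For two independent groups with equal n: n = 2·((z_{α/2} + z_β) / d)².
z_{α/2} + z_β = 1.960 + 1.282 = 3.242.
n = 2 × (3.242 / 0.88)² = 2 × 3.684² = 2 × 13.57 = 27.1.
Round up to the next whole participant.

n = 28 per group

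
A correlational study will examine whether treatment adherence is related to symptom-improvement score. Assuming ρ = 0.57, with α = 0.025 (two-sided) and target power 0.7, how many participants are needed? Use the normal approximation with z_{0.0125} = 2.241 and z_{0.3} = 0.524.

Fisher's z: C = ½·ln((1+r)/(1−r)) = ½·ln(3.6512) = 0.6475.
n = ((z_{α/2} + z_β)/C)² + 3.
(2.241 + 0.524) / 0.6475 = 2.765 / 0.6475 = 4.270.
n = 4.270² + 3 = 18.24 + 3 = 21.2.
Round up.

n = 22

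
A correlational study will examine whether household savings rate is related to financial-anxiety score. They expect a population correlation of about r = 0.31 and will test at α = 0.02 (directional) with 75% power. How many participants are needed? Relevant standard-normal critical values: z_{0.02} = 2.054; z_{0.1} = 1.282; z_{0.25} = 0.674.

Fisher's z: C = ½·ln((1+r)/(1−r)) = ½·ln(1.8986) = 0.3205.
n = ((z_{α} + z_β)/C)² + 3.
(2.054 + 0.674) / 0.3205 = 2.728 / 0.3205 = 8.512.
n = 8.512² + 3 = 72.45 + 3 = 75.4.
Round up.

n = 76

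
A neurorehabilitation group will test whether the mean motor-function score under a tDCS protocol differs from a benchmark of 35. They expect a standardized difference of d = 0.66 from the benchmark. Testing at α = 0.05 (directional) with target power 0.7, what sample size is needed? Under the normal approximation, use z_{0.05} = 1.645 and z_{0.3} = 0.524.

n = 11

For a one-sample test: n = ((z_{α} + z_β) / d)².
z_{α} + z_β = 1.645 + 0.524 = 2.169.
n = (2.169 / 0.66)² = 3.286² = 10.80.
Round up.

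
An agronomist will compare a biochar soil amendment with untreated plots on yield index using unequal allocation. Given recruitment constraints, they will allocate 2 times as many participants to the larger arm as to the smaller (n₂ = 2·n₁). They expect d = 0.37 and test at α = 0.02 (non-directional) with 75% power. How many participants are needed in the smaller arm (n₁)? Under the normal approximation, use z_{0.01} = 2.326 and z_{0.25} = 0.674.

n₁ = 99

With allocation ratio k = n₂/n₁ = 2, Var(x̄₁−x̄₂) = σ²(1/n₁ + 1/(k·n₁)) = σ²·(k+1)/(k·n₁).
So n₁ = (1 + 1/k)·((z_{α/2} + z_β)/d)² = 1.500 × (3.000/0.37)².
n₁ = 1.500 × 65.74 = 98.6.
Round up: n₁ = 99, giving n₂ = 2 × 99 = 198.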